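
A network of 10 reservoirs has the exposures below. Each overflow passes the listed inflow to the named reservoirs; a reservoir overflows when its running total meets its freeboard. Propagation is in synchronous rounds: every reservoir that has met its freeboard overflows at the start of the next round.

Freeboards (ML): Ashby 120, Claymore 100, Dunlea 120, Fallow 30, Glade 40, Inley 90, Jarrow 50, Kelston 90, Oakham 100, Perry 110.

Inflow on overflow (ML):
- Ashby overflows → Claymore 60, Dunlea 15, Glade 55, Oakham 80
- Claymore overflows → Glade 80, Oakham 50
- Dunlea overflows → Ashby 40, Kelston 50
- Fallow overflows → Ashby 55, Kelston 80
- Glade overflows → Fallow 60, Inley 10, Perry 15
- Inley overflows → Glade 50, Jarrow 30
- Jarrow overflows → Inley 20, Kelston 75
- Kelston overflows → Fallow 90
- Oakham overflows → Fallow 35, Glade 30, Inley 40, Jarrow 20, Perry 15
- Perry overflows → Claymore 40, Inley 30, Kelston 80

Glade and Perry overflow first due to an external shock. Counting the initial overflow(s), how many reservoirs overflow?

4

Round 1 — Glade, Perry overflow (initial).
  Claymore: +40 → 40 < 100
  Fallow: +60 → 60 ≥ 30
  Inley: +10+30 → 40 < 90
  Kelston: +80 → 80 < 90
Round 2 — Fallow overflows.
  Ashby: +55 → 55 < 120
  Kelston: +80 → 160 ≥ 90
Round 3 — Kelston overflows.
No further overflows.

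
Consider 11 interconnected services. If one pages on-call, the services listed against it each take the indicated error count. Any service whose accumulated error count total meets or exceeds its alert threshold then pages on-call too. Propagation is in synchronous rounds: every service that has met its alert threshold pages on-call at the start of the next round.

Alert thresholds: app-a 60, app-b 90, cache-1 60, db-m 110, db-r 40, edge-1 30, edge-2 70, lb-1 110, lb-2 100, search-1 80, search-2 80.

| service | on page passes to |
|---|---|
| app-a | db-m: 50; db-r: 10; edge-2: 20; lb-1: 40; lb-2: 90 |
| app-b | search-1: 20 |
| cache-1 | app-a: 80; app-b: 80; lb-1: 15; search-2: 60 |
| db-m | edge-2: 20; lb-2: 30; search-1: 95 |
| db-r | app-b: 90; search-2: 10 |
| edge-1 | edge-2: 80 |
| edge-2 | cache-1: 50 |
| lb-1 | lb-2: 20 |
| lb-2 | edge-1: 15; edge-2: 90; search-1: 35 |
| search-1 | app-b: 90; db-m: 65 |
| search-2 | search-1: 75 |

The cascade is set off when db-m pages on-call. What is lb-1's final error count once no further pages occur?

0

Round 1 — db-m pages on-call (initial).
  edge-2: +20 → 20 < 70
  lb-2: +30 → 30 < 100
  search-1: +95 → 95 ≥ 80
Round 2 — search-1 pages on-call.
  app-b: +90 → 90 ≥ 90
Round 3 — app-b pages on-call.
No further pages.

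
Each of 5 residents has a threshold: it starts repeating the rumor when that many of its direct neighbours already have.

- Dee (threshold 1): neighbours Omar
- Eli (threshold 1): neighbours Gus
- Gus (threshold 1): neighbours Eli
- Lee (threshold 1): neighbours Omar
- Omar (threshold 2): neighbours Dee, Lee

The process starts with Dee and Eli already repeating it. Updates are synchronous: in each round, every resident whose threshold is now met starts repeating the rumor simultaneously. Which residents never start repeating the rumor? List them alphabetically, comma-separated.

Round 1 — Dee, Eli start repeating the rumor (initial).
Round 2 — checking thresholds:
  Gus: 1 of 1 neighbours ≥ 1, starts repeating the rumor.
  Omar: 1 of 2 neighbours < 2, not yet.
Round 3 — no new spreads; cascade stops.

Lee, Omar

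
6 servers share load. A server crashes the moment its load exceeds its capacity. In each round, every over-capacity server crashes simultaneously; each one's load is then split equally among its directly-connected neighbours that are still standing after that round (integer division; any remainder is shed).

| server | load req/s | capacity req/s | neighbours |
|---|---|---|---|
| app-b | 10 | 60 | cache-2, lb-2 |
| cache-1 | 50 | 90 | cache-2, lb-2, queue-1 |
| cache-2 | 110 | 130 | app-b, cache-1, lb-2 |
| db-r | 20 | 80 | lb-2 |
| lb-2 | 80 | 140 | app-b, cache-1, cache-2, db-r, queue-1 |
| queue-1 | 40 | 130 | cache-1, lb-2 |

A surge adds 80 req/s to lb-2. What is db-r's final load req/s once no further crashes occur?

Round 1 — lb-2 at 160 > 140. lb-2 crashes.
  lb-2 sheds 160 req/s to app-b, cache-1, cache-2, db-r, queue-1: 32 each.
    app-b: 10+32 = 42 ≤ 60
    cache-1: 50+32 = 82 ≤ 90
    cache-2: 110+32 = 142 > 130
    db-r: 20+32 = 52 ≤ 80
    queue-1: 40+32 = 72 ≤ 130
Round 2 — cache-2 crashes.
  cache-2 sheds 142 req/s to app-b, cache-1: 71 each.
    app-b: 42+71 = 113 > 60
    cache-1: 82+71 = 153 > 90
Round 3 — app-b, cache-1 crash.
  app-b sheds 113 req/s: no online neighbours, lost.
  cache-1 sheds 153 req/s to queue-1: 153 each.
    queue-1: 72+153 = 225 > 130
Round 4 — queue-1 crashes.
  queue-1 sheds 225 req/s: no online neighbours, lost.
No further crashes.

52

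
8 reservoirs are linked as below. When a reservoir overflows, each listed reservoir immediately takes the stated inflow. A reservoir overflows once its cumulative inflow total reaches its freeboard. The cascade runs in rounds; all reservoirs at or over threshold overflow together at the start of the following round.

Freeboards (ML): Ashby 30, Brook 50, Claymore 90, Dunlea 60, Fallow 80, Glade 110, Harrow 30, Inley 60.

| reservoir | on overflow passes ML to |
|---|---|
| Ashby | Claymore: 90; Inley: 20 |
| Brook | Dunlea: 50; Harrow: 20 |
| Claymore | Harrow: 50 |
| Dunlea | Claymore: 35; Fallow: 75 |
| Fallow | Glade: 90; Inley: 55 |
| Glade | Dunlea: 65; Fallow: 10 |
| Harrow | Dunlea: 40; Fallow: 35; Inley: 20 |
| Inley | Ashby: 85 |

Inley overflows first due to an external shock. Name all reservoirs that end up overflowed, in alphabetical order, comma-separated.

Round 1 — Inley overflows (initial).
  Ashby: +85 → 85 ≥ 30
Round 2 — Ashby overflows.
  Claymore: +90 → 90 ≥ 90
Round 3 — Claymore overflows.
  Harrow: +50 → 50 ≥ 30
Round 4 — Harrow overflows.
  Dunlea: +40 → 40 < 60
  Fallow: +35 → 35 < 80
No further overflows.

Ashby, Claymore, Harrow, Inley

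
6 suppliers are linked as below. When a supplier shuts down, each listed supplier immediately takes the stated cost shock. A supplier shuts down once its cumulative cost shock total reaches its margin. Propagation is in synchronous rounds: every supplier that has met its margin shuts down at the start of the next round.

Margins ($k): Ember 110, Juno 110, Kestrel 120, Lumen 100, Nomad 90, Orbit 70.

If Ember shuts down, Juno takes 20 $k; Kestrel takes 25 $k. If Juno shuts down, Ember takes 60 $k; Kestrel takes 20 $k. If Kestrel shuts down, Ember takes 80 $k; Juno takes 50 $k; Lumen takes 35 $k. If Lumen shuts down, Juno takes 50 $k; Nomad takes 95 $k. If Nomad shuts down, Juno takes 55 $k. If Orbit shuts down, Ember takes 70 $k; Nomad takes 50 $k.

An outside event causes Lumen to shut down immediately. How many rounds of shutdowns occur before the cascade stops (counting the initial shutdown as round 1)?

2

Round 1 — Lumen shuts down (initial).
  Juno: +50 → 50 < 110
  Nomad: +95 → 95 ≥ 90
Round 2 — Nomad shuts down.
  Juno: +55 → 105 < 110
No further shutdowns.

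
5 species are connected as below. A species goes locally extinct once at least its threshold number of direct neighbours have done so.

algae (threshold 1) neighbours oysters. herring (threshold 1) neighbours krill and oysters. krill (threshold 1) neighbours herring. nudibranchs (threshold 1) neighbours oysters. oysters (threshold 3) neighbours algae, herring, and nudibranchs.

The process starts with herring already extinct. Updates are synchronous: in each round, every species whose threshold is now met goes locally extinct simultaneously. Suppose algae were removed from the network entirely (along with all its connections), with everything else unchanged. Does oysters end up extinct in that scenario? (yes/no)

With algae removed:
Round 1 — herring goes locally extinct (initial).
Round 2 — checking thresholds:
  krill: 1 of 1 neighbours ≥ 1, goes locally extinct.
  oysters: 1 of 2 neighbours < 3, not yet.
Round 3 — no new extinctions; cascade stops.

no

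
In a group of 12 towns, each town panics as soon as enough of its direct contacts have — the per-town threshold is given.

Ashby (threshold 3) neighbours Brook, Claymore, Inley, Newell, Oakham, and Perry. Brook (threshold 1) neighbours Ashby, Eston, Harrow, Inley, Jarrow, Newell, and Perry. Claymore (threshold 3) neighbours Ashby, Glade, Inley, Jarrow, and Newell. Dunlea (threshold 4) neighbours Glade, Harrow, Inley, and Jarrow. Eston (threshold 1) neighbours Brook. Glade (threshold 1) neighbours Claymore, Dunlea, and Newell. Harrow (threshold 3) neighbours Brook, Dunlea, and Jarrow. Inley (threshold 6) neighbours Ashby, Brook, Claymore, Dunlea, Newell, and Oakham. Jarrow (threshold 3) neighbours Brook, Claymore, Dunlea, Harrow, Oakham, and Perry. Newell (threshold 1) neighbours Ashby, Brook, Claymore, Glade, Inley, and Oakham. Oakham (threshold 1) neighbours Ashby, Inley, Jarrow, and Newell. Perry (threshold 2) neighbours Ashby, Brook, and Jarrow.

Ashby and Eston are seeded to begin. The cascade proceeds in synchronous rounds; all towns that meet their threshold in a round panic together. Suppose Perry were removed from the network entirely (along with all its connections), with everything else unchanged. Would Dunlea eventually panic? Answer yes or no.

With Perry removed:
Round 1 — Ashby, Eston panic (initial).
Round 2 — checking thresholds:
  Brook: 2 of 6 neighbours ≥ 1, panics.
  Claymore: 1 of 5 neighbours < 3, not yet.
  Inley: 1 of 6 neighbours < 6, not yet.
  Newell: 1 of 6 neighbours ≥ 1, panics.
  Oakham: 1 of 4 neighbours ≥ 1, panics.
Round 3 — checking thresholds:
  Claymore: 2 of 5 neighbours < 3, not yet.
  Glade: 1 of 3 neighbours ≥ 1, panics.
  Harrow: 1 of 3 neighbours < 3, not yet.
  Inley: 4 of 6 neighbours < 6, not yet.
  Jarrow: 2 of 5 neighbours < 3, not yet.
Round 4 — checking thresholds:
  Claymore: 3 of 5 neighbours ≥ 3, panics.
  Dunlea: 1 of 4 neighbours < 4, not yet.
  Harrow: 1 of 3 neighbours < 3, not yet.
  Inley: 4 of 6 neighbours < 6, not yet.
  Jarrow: 2 of 5 neighbours < 3, not yet.
Round 5 — checking thresholds:
  Dunlea: 1 of 4 neighbours < 4, not yet.
  Harrow: 1 of 3 neighbours < 3, not yet.
  Inley: 5 of 6 neighbours < 6, not yet.
  Jarrow: 3 of 5 neighbours ≥ 3, panics.
Round 6 — no new panics; cascade stops.

no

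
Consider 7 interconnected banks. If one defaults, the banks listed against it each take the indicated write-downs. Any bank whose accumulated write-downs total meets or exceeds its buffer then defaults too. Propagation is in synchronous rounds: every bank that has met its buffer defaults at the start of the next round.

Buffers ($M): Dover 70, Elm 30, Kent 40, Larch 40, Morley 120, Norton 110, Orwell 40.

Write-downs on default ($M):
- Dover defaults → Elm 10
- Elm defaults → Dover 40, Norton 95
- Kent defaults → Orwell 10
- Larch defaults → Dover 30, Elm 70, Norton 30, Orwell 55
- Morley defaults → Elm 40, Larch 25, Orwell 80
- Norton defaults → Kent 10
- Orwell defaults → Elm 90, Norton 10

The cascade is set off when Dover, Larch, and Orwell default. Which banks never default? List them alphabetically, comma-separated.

Kent, Morley

Round 1 — Dover, Larch, Orwell default (initial).
  Elm: +10+70+90 → 170 ≥ 30
  Norton: +30+10 → 40 < 110
Round 2 — Elm defaults.
  Norton: +95 → 135 ≥ 110
Round 3 — Norton defaults.
  Kent: +10 → 10 < 40
No further defaults.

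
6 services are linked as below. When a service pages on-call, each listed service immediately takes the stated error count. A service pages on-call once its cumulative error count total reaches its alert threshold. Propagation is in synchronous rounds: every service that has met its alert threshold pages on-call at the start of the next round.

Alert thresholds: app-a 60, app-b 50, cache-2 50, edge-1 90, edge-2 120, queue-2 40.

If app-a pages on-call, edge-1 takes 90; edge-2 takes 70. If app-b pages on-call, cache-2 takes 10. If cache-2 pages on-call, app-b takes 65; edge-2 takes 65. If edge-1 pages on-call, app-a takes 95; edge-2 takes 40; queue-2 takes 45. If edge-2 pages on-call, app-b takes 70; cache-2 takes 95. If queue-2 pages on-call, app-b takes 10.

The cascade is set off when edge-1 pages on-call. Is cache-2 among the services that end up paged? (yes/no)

Round 1 — edge-1 pages on-call (initial).
  app-a: +95 → 95 ≥ 60
  edge-2: +40 → 40 < 120
  queue-2: +45 → 45 ≥ 40
Round 2 — app-a, queue-2 page on-call.
  app-b: +10 → 10 < 50
  edge-2: +70 → 110 < 120
No further pages.

no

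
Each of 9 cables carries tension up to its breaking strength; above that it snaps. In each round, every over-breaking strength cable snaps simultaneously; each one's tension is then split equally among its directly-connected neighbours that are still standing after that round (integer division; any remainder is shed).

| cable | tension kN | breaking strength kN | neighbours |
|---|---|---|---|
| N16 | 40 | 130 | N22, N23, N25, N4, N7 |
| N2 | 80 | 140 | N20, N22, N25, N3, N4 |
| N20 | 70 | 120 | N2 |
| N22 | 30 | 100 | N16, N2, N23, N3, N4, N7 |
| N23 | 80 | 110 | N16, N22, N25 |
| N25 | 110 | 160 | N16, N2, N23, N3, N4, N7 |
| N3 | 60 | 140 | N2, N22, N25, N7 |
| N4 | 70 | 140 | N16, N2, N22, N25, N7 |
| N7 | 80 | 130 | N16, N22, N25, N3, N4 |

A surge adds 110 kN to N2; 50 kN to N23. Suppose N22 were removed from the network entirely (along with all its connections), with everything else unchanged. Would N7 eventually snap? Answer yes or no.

With N22 removed:
Round 1 — N2 at 190 > 140; N23 at 130 > 110. N2, N23 snap.
  N2 sheds 190 kN to N20, N25, N3, N4: 47 each (2 lost).
    N20: 70+47 = 117 ≤ 120
    N25: 110+47 = 157 ≤ 160
    N3: 60+47 = 107 ≤ 140
    N4: 70+47 = 117 ≤ 140
  N23 sheds 130 kN to N16, N25: 65 each.
    N16: 40+65 = 105 ≤ 130
    N25: 157+65 = 222 > 160
Round 2 — N25 snaps.
  N25 sheds 222 kN to N16, N3, N4, N7: 55 each (2 lost).
    N16: 105+55 = 160 > 130
    N3: 107+55 = 162 > 140
    N4: 117+55 = 172 > 140
    N7: 80+55 = 135 > 130
Round 3 — N16, N3, N4, N7 snap.
  N16 sheds 160 kN: no online neighbours, lost.
  N3 sheds 162 kN: no online neighbours, lost.
  N4 sheds 172 kN: no online neighbours, lost.
  N7 sheds 135 kN: no online neighbours, lost.
No further breaks.

yes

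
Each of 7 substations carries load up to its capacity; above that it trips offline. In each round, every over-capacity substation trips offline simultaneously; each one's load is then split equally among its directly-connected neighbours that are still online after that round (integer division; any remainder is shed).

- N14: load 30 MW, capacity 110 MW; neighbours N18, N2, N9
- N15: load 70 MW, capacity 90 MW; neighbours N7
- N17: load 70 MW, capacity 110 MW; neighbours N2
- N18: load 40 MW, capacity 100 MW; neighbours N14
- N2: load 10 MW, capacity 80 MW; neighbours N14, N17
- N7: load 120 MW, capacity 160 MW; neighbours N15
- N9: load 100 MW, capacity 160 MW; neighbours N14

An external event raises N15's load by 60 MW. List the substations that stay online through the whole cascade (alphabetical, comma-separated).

Round 1 — N15 at 130 > 90. N15 trips offline.
  N15 sheds 130 MW to N7: 130 each.
    N7: 120+130 = 250 > 160
Round 2 — N7 trips offline.
  N7 sheds 250 MW: no online neighbours, lost.
No further trips.

N14, N17, N18, N2, N9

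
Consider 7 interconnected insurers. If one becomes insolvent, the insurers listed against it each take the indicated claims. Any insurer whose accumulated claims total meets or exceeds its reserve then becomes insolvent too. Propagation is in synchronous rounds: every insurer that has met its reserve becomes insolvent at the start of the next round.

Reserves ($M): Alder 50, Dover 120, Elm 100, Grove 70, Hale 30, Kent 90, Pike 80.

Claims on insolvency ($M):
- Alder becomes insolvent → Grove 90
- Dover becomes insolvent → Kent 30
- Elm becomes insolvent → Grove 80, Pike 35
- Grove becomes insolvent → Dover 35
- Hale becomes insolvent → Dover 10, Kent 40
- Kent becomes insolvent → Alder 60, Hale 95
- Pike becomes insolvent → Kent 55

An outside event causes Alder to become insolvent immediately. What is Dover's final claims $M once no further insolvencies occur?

Round 1 — Alder becomes insolvent (initial).
  Grove: +90 → 90 ≥ 70
Round 2 — Grove becomes insolvent.
  Dover: +35 → 35 < 120
No further insolvencies.

35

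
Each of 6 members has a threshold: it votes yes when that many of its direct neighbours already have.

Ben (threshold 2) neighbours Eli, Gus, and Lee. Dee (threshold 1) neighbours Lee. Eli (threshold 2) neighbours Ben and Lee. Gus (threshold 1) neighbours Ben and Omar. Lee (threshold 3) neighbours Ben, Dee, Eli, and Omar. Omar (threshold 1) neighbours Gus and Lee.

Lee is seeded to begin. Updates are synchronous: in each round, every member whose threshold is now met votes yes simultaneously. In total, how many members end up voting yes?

6

Round 1 — Lee votes yes (initial).
Round 2 — checking thresholds:
  Ben: 1 of 3 neighbours < 2, below threshold.
  Dee: 1 of 1 neighbours ≥ 1, votes yes.
  Eli: 1 of 2 neighbours < 2, below threshold.
  Omar: 1 of 2 neighbours ≥ 1, votes yes.
Round 3 — checking thresholds:
  Ben: 1 of 3 neighbours < 2, below threshold.
  Eli: 1 of 2 neighbours < 2, below threshold.
  Gus: 1 of 2 neighbours ≥ 1, votes yes.
Round 4 — checking thresholds:
  Ben: 2 of 3 neighbours ≥ 2, votes yes.
  Eli: 1 of 2 neighbours < 2, below threshold.
Round 5 — checking thresholds:
  Eli: 2 of 2 neighbours ≥ 2, votes yes.
Round 6 — no new yes votes; cascade stops.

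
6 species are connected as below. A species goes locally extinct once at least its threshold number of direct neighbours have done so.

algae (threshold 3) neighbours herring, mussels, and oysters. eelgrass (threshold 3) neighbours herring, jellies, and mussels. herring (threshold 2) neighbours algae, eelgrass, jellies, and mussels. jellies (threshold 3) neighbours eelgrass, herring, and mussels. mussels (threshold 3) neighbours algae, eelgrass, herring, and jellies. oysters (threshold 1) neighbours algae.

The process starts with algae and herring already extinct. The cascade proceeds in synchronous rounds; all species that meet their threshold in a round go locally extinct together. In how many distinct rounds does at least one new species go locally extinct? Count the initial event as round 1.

2

Round 1 — algae, herring go locally extinct (initial).
Round 2 — checking thresholds:
  eelgrass: 1 of 3 neighbours < 3, holds.
  jellies: 1 of 3 neighbours < 3, holds.
  mussels: 2 of 4 neighbours < 3, holds.
  oysters: 1 of 1 neighbours ≥ 1, goes locally extinct.
Round 3 — no new extinctions; cascade stops.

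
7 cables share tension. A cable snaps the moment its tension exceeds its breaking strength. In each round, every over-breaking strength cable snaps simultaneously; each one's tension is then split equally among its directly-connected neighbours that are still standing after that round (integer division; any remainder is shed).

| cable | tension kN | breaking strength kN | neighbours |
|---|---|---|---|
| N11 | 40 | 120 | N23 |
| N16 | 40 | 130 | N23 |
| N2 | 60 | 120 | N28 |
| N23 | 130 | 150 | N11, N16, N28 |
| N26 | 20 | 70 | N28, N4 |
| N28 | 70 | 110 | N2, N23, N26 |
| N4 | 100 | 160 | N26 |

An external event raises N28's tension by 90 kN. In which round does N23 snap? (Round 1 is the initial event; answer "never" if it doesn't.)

2

Round 1 — N28 at 160 > 110. N28 snaps.
  N28 sheds 160 kN to N2, N23, N26: 53 each (1 lost).
    N2: 60+53 = 113 ≤ 120
    N23: 130+53 = 183 > 150
    N26: 20+53 = 73 > 70
Round 2 — N23, N26 snap.
  N23 sheds 183 kN to N11, N16: 91 each (1 lost).
    N11: 40+91 = 131 > 120
    N16: 40+91 = 131 > 130
  N26 sheds 73 kN to N4: 73 each.
    N4: 100+73 = 173 > 160
Round 3 — N11, N16, N4 snap.
  N11 sheds 131 kN: no online neighbours, lost.
  N16 sheds 131 kN: no online neighbours, lost.
  N4 sheds 173 kN: no online neighbours, lost.
No further breaks.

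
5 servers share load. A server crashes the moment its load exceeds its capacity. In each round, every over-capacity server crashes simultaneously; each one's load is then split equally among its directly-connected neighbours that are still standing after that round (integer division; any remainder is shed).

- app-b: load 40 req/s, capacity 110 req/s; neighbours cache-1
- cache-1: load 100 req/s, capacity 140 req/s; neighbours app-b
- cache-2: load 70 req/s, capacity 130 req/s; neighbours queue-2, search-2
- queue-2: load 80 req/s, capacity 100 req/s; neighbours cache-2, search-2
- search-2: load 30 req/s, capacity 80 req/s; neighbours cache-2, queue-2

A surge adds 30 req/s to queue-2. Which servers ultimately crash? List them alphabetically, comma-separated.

Round 1 — queue-2 at 110 > 100. queue-2 crashes.
  queue-2 sheds 110 req/s to cache-2, search-2: 55 each.
    cache-2: 70+55 = 125 ≤ 130
    search-2: 30+55 = 85 > 80
Round 2 — search-2 crashes.
  search-2 sheds 85 req/s to cache-2: 85 each.
    cache-2: 125+85 = 210 > 130
Round 3 — cache-2 crashes.
  cache-2 sheds 210 req/s: no online neighbours, lost.
No further crashes.

cache-2, queue-2, search-2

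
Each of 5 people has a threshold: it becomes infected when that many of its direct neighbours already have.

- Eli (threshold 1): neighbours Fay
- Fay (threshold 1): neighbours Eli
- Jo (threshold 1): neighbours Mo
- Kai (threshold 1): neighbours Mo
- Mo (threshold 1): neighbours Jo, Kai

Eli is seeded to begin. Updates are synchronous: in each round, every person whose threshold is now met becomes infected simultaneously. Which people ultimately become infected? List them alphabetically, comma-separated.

Eli, Fay

Round 1 — Eli becomes infected (initial).
Round 2 — checking thresholds:
  Fay: 1 of 1 neighbours ≥ 1, becomes infected.
Round 3 — no new infections; cascade stops.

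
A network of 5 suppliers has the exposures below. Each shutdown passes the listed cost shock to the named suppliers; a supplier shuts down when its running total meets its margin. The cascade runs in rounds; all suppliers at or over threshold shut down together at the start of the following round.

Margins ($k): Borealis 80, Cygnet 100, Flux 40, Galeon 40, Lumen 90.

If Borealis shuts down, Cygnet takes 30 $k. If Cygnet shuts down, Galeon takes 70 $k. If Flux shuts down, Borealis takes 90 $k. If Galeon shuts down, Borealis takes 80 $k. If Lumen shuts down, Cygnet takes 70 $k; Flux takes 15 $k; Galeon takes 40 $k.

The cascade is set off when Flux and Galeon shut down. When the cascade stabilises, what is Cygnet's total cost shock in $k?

Round 1 — Flux, Galeon shut down (initial).
  Borealis: +90+80 → 170 ≥ 80
Round 2 — Borealis shuts down.
  Cygnet: +30 → 30 < 100
No further shutdowns.

30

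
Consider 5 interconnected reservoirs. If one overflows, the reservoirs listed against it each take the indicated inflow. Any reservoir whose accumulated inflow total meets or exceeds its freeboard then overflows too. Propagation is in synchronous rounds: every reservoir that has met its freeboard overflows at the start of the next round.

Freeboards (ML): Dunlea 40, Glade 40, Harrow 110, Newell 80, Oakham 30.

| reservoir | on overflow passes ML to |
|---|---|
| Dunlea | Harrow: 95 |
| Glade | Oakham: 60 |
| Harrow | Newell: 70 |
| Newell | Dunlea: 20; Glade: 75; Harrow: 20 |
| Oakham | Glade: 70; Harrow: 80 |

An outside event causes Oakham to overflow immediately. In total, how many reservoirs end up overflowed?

2

Round 1 — Oakham overflows (initial).
  Glade: +70 → 70 ≥ 40
  Harrow: +80 → 80 < 110
Round 2 — Glade overflows.
No further overflows.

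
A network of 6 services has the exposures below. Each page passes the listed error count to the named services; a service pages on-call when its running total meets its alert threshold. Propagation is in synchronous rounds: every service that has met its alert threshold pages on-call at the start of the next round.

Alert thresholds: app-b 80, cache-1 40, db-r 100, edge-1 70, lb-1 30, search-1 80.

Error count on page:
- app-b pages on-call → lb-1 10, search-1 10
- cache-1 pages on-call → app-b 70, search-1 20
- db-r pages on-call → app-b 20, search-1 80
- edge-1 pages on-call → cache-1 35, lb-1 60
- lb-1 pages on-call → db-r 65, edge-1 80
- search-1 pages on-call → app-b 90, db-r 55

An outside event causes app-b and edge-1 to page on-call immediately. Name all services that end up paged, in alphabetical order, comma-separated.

Round 1 — app-b, edge-1 page on-call (initial).
  cache-1: +35 → 35 < 40
  lb-1: +10+60 → 70 ≥ 30
  search-1: +10 → 10 < 80
Round 2 — lb-1 pages on-call.
  db-r: +65 → 65 < 100
No further pages.

app-b, edge-1, lb-1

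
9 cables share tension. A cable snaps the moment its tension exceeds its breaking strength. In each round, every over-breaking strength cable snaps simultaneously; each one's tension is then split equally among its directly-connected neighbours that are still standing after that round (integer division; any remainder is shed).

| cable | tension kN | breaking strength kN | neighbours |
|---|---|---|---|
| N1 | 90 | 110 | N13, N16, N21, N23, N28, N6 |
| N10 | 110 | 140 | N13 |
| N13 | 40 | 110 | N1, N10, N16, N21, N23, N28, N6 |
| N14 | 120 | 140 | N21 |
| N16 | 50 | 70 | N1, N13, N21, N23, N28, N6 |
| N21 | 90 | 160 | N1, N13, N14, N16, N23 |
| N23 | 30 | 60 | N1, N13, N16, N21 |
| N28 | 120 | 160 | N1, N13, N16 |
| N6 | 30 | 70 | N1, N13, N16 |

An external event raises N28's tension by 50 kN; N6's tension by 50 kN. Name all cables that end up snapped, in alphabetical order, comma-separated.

N1, N10, N13, N14, N16, N21, N23, N28, N6

Round 1 — N28 at 170 > 160; N6 at 80 > 70. N28, N6 snap.
  N28 sheds 170 kN to N1, N13, N16: 56 each (2 lost).
    N1: 90+56 = 146 > 110
    N13: 40+56 = 96 ≤ 110
    N16: 50+56 = 106 > 70
  N6 sheds 80 kN to N1, N13, N16: 26 each (2 lost).
    N1: 146+26 = 172 > 110
    N13: 96+26 = 122 > 110
    N16: 106+26 = 132 > 70
Round 2 — N1, N13, N16 snap.
  N1 sheds 172 kN to N21, N23: 86 each.
    N21: 90+86 = 176 > 160
    N23: 30+86 = 116 > 60
  N13 sheds 122 kN to N10, N21, N23: 40 each (2 lost).
    N10: 110+40 = 150 > 140
    N21: 176+40 = 216 > 160
    N23: 116+40 = 156 > 60
  N16 sheds 132 kN to N21, N23: 66 each.
    N21: 216+66 = 282 > 160
    N23: 156+66 = 222 > 60
Round 3 — N10, N21, N23 snap.
  N10 sheds 150 kN: no online neighbours, lost.
  N21 sheds 282 kN to N14: 282 each.
    N14: 120+282 = 402 > 140
  N23 sheds 222 kN: no online neighbours, lost.
Round 4 — N14 snaps.
  N14 sheds 402 kN: no online neighbours, lost.
No further breaks.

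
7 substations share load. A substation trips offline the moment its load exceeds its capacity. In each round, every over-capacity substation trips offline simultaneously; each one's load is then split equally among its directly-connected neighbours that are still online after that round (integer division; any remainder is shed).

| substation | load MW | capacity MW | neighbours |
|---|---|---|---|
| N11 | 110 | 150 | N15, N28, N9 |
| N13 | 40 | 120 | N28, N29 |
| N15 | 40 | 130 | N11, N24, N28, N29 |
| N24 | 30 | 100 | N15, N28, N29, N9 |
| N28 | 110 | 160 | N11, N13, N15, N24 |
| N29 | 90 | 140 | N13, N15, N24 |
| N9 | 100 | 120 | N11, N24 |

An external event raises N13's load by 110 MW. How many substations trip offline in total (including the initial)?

Round 1 — N13 at 150 > 120. N13 trips offline.
  N13 sheds 150 MW to N28, N29: 75 each.
    N28: 110+75 = 185 > 160
    N29: 90+75 = 165 > 140
Round 2 — N28, N29 trip offline.
  N28 sheds 185 MW to N11, N15, N24: 61 each (2 lost).
    N11: 110+61 = 171 > 150
    N15: 40+61 = 101 ≤ 130
    N24: 30+61 = 91 ≤ 100
  N29 sheds 165 MW to N15, N24: 82 each (1 lost).
    N15: 101+82 = 183 > 130
    N24: 91+82 = 173 > 100
Round 3 — N11, N15, N24 trip offline.
  N11 sheds 171 MW to N9: 171 each.
    N9: 100+171 = 271 > 120
  N15 sheds 183 MW: no online neighbours, lost.
  N24 sheds 173 MW to N9: 173 each.
    N9: 271+173 = 444 > 120
Round 4 — N9 trips offline.
  N9 sheds 444 MW: no online neighbours, lost.
No further trips.

7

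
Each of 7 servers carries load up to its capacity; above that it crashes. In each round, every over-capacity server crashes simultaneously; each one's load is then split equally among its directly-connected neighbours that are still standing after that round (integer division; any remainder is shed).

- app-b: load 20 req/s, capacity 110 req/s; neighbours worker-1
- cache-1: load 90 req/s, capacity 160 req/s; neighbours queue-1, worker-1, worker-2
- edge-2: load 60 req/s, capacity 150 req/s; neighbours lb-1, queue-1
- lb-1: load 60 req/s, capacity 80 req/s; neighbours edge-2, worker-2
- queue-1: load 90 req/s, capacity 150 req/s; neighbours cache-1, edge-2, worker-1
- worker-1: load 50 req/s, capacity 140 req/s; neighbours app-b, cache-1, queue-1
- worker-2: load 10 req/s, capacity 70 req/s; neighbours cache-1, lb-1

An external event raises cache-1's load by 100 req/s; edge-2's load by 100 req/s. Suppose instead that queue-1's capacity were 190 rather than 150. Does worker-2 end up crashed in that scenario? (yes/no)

With queue-1's capacity at 190:
Round 1 — cache-1 at 190 > 160; edge-2 at 160 > 150. cache-1, edge-2 crash.
  cache-1 sheds 190 req/s to queue-1, worker-1, worker-2: 63 each (1 lost).
    queue-1: 90+63 = 153 ≤ 190
    worker-1: 50+63 = 113 ≤ 140
    worker-2: 10+63 = 73 > 70
  edge-2 sheds 160 req/s to lb-1, queue-1: 80 each.
    lb-1: 60+80 = 140 > 80
    queue-1: 153+80 = 233 > 190
Round 2 — lb-1, queue-1, worker-2 crash.
  lb-1 sheds 140 req/s: no online neighbours, lost.
  queue-1 sheds 233 req/s to worker-1: 233 each.
    worker-1: 113+233 = 346 > 140
  worker-2 sheds 73 req/s: no online neighbours, lost.
Round 3 — worker-1 crashes.
  worker-1 sheds 346 req/s to app-b: 346 each.
    app-b: 20+346 = 366 > 110
Round 4 — app-b crashes.
  app-b sheds 366 req/s: no online neighbours, lost.
No further crashes.

yes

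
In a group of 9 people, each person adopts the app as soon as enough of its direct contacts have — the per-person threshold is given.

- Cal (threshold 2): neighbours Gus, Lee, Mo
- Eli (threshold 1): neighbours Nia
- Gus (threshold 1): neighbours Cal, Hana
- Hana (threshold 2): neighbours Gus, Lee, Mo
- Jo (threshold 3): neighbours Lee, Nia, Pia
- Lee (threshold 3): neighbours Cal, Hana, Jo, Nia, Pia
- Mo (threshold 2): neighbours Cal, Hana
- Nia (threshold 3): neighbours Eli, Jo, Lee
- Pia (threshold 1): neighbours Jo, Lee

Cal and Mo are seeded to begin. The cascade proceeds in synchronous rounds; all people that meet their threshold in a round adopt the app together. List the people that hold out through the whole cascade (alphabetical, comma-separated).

Round 1 — Cal, Mo adopt the app (initial).
Round 2 — checking thresholds:
  Gus: 1 of 2 neighbours ≥ 1, adopts the app.
  Hana: 1 of 3 neighbours < 2, below threshold.
  Lee: 1 of 5 neighbours < 3, below threshold.
Round 3 — checking thresholds:
  Hana: 2 of 3 neighbours ≥ 2, adopts the app.
  Lee: 1 of 5 neighbours < 3, below threshold.
Round 4 — no new adoptions; cascade stops.

Eli, Jo, Lee, Nia, Pia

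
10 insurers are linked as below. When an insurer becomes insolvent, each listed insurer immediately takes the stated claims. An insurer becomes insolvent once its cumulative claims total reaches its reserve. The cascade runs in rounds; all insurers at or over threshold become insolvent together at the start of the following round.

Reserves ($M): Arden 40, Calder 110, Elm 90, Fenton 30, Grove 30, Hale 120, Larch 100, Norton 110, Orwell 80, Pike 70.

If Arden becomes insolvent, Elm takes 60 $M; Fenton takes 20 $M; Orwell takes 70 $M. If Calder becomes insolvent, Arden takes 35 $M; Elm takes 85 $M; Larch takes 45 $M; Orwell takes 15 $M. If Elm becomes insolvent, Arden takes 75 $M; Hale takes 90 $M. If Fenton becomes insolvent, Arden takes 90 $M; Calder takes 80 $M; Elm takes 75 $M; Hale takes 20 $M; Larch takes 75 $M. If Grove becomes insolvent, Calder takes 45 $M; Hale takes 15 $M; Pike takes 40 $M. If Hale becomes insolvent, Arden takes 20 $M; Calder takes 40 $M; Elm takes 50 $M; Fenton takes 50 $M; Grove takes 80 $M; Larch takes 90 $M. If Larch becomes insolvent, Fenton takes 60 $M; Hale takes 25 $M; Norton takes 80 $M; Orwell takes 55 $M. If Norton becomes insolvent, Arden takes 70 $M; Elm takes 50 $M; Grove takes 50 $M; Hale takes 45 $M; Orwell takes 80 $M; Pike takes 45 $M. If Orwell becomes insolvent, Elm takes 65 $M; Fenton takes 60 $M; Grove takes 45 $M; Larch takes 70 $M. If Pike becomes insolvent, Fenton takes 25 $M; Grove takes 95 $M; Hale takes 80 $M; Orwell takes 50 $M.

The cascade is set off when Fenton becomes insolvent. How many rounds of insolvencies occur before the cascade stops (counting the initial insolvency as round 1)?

3

Round 1 — Fenton becomes insolvent (initial).
  Arden: +90 → 90 ≥ 40
  Calder: +80 → 80 < 110
  Elm: +75 → 75 < 90
  Hale: +20 → 20 < 120
  Larch: +75 → 75 < 100
Round 2 — Arden becomes insolvent.
  Elm: +60 → 135 ≥ 90
  Orwell: +70 → 70 < 80
Round 3 — Elm becomes insolvent.
  Hale: +90 → 110 < 120
No further insolvencies.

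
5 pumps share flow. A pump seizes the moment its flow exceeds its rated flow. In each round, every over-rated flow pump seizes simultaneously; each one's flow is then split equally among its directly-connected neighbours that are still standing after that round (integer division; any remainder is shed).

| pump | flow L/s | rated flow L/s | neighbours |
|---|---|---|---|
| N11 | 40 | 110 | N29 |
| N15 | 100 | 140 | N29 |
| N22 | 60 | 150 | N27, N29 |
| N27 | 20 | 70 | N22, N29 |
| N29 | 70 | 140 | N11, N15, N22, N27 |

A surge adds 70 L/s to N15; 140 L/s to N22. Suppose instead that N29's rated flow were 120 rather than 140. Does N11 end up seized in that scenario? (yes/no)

With N29's rated flow at 120:
Round 1 — N15 at 170 > 140; N22 at 200 > 150. N15, N22 seize.
  N15 sheds 170 L/s to N29: 170 each.
    N29: 70+170 = 240 > 120
  N22 sheds 200 L/s to N27, N29: 100 each.
    N27: 20+100 = 120 > 70
    N29: 240+100 = 340 > 120
Round 2 — N27, N29 seize.
  N27 sheds 120 L/s: no online neighbours, lost.
  N29 sheds 340 L/s to N11: 340 each.
    N11: 40+340 = 380 > 110
Round 3 — N11 seizes.
  N11 sheds 380 L/s: no online neighbours, lost.
No further seizures.

yes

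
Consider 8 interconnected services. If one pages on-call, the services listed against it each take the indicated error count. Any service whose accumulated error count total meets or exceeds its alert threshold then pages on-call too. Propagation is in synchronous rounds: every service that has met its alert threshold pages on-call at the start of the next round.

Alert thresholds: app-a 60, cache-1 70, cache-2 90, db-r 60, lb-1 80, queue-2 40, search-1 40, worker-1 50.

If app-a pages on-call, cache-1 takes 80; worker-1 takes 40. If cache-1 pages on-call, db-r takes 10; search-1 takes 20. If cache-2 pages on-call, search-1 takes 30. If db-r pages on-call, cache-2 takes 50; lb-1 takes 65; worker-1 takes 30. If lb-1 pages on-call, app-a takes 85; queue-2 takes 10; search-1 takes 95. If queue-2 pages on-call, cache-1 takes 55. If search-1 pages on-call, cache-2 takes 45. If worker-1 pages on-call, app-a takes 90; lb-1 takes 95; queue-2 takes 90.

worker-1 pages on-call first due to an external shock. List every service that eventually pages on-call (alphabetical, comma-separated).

app-a, cache-1, lb-1, queue-2, search-1, worker-1

Round 1 — worker-1 pages on-call (initial).
  app-a: +90 → 90 ≥ 60
  lb-1: +95 → 95 ≥ 80
  queue-2: +90 → 90 ≥ 40
Round 2 — app-a, lb-1, queue-2 page on-call.
  cache-1: +80+55 → 135 ≥ 70
  search-1: +95 → 95 ≥ 40
Round 3 — cache-1, search-1 page on-call.
  cache-2: +45 → 45 < 90
  db-r: +10 → 10 < 60
No further pages.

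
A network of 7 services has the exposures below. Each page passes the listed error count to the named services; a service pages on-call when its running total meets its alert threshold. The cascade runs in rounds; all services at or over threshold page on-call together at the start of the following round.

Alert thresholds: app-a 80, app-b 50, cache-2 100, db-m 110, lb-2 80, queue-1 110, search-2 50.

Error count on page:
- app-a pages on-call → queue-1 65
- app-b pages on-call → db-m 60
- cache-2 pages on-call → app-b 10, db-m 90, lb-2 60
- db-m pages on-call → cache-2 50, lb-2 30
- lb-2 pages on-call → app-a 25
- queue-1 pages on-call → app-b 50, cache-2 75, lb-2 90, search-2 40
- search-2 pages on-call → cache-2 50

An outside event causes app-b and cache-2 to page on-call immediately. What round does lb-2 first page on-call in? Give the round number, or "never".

3

Round 1 — app-b, cache-2 page on-call (initial).
  db-m: +60+90 → 150 ≥ 110
  lb-2: +60 → 60 < 80
Round 2 — db-m pages on-call.
  lb-2: +30 → 90 ≥ 80
Round 3 — lb-2 pages on-call.
  app-a: +25 → 25 < 80
No further pages.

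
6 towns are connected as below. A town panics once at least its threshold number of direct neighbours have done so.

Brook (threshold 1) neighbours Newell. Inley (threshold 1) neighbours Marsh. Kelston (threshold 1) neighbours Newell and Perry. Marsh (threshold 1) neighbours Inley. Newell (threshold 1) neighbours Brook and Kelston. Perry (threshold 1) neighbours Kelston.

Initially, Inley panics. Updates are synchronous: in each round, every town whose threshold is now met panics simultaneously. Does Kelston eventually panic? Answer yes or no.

Round 1 — Inley panics (initial).
Round 2 — checking thresholds:
  Marsh: 1 of 1 neighbours ≥ 1, panics.
Round 3 — no new panics; cascade stops.

no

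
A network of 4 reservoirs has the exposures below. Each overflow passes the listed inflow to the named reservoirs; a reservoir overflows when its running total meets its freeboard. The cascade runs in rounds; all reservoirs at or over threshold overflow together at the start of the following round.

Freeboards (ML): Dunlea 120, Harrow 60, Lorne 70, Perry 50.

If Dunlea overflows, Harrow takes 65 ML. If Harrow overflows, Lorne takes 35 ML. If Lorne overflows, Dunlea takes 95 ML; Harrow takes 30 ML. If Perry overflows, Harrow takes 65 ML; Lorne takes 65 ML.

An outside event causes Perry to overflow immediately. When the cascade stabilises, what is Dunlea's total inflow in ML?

Round 1 — Perry overflows (initial).
  Harrow: +65 → 65 ≥ 60
  Lorne: +65 → 65 < 70
Round 2 — Harrow overflows.
  Lorne: +35 → 100 ≥ 70
Round 3 — Lorne overflows.
  Dunlea: +95 → 95 < 120
No further overflows.

95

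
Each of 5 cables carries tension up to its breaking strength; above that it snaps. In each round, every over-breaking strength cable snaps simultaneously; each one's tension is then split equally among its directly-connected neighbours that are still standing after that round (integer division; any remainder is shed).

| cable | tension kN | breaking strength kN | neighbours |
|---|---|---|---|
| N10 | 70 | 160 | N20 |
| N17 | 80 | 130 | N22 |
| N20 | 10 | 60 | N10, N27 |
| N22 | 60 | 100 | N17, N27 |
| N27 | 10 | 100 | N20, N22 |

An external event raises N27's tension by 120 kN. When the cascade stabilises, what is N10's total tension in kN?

Round 1 — N27 at 130 > 100. N27 snaps.
  N27 sheds 130 kN to N20, N22: 65 each.
    N20: 10+65 = 75 > 60
    N22: 60+65 = 125 > 100
Round 2 — N20, N22 snap.
  N20 sheds 75 kN to N10: 75 each.
    N10: 70+75 = 145 ≤ 160
  N22 sheds 125 kN to N17: 125 each.
    N17: 80+125 = 205 > 130
Round 3 — N17 snaps.
  N17 sheds 205 kN: no online neighbours, lost.
No further breaks.

145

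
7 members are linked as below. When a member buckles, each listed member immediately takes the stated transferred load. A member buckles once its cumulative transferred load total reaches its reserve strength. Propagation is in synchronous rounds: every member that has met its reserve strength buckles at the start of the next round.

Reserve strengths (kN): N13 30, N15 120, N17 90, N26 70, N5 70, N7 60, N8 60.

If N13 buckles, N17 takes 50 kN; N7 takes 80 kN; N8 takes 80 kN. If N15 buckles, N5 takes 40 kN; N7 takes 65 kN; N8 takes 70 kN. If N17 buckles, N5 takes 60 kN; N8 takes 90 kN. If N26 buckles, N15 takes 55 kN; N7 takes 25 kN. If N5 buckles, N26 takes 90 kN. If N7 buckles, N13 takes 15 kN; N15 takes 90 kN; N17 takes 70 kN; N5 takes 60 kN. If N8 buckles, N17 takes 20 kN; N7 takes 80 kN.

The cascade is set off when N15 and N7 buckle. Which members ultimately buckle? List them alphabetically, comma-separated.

N15, N17, N26, N5, N7, N8

Round 1 — N15, N7 buckle (initial).
  N13: +15 → 15 < 30
  N17: +70 → 70 < 90
  N5: +40+60 → 100 ≥ 70
  N8: +70 → 70 ≥ 60
Round 2 — N5, N8 buckle.
  N17: +20 → 90 ≥ 90
  N26: +90 → 90 ≥ 70
Round 3 — N17, N26 buckle.
No further bucklings.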